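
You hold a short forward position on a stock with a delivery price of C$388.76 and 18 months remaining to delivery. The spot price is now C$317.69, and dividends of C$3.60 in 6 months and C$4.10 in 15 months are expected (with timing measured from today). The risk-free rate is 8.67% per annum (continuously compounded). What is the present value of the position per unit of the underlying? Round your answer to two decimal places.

PV(remaining dividends) I = 3.60·e^(−0.0867·6/12) + 4.10·e^(−0.0867·15/12) = 7.1262
Current forward F = (S − I)·e^(rT) = (317.69 − 7.1262)·e^(0.0867·18/12) = 310.5638 × 1.138885 = 353.6965
Value (long) = (F − K)·e^(−rT) = (353.6965 − 388.76) × 0.878052 = -30.7876
Short position value = −(long value) = C$30.79

C$30.79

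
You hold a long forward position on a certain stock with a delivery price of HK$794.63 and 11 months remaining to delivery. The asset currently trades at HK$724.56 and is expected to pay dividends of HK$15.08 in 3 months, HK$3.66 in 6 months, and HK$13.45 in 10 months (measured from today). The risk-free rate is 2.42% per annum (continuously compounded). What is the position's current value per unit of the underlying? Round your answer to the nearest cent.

-HK$84.42

PV(remaining dividends) I = 15.08·e^(−0.0242·3/12) + 3.66·e^(−0.0242·6/12) + 13.45·e^(−0.0242·10/12) = 31.7865
Current forward F = (S − I)·e^(rT) = (724.56 − 31.7865)·e^(0.0242·11/12) = 692.7735 × 1.022431 = 708.3131
Value (long) = (F − K)·e^(−rT) = (708.3131 − 794.63) × 0.978061 = -84.4232
Value = -HK$84.42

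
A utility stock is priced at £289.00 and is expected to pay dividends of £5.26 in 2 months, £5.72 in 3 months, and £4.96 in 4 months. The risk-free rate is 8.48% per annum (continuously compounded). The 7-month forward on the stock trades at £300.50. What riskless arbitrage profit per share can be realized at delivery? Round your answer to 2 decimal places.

£13.24 per share

PV(dividends) I = 5.26·e^(−0.0848·2/12) + 5.72·e^(−0.0848·3/12) + 4.96·e^(−0.0848·4/12) = 15.6080
Fair forward F* = (S − I)·e^(rT) = (289.00 − 15.6080)·e^0.049467 = 273.3920 × 1.050711 = 287.2560
Market £300.50 > fair 287.2560: forward overpriced → cash-and-carry (borrow at r, buy the stock and collect the dividends, short the forward).
Profit at T = |F_mkt − F*| = |300.50 − 287.2560| = £13.24 per share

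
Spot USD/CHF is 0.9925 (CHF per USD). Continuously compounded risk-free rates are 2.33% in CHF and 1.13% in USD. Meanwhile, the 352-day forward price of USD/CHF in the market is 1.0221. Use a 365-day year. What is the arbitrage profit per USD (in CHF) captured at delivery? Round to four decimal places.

0.0180 per USD (in CHF)

Fair forward: F* = S·e^(carry·T), with carry = (r_CHF − r_USD) = 0.0233 − 0.0113 = 0.0120
F* = 0.9925 · e^(0.0120 × 352/365) = 0.9925 · e^0.011573 = 0.9925 × 1.011640 = 1.0041
Market 1.0221 > fair 1.0041: forward overpriced → cash-and-carry (buy spot, short the forward).
At maturity, profit = |F_mkt − F*| = |1.0221 − 1.0041| = 0.0180 per USD (in CHF)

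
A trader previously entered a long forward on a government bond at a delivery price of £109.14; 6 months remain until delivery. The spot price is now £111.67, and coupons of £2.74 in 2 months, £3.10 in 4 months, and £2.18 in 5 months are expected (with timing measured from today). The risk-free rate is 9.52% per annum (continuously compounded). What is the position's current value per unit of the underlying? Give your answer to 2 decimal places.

PV(remaining coupons) I = 2.74·e^(−0.0952·2/12) + 3.10·e^(−0.0952·4/12) + 2.18·e^(−0.0952·5/12) = 7.7953
Current forward F = (S − I)·e^(rT) = (111.67 − 7.7953)·e^(0.0952·6/12) = 103.8747 × 1.048751 = 108.9387
Value (long) = (F − K)·e^(−rT) = (108.9387 − 109.14) × 0.953515 = -0.1919
Value = -£0.19

-£0.19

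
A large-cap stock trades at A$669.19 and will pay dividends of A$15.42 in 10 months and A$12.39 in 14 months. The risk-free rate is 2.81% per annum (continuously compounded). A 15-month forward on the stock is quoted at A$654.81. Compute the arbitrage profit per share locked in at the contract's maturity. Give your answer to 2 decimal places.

PV(dividends) I = 15.42·e^(−0.0281·10/12) + 12.39·e^(−0.0281·14/12) = 27.0535
Fair forward F* = (S − I)·e^(rT) = (669.19 − 27.0535)·e^0.035125 = 642.1365 × 1.035749 = 665.0922
Market A$654.81 < fair 665.0922: forward underpriced → reverse cash-and-carry (short the stock, invest proceeds at r, pay the dividends, go long the forward).
Profit at T = |F_mkt − F*| = |654.81 − 665.0922| = A$10.28 per share

A$10.28 per share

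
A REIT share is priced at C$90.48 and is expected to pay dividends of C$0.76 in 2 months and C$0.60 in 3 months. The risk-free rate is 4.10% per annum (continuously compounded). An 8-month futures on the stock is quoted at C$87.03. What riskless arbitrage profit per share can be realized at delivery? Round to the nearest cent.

PV(dividends) I = 0.76·e^(−0.0410·2/12) + 0.60·e^(−0.0410·3/12) = 1.3487
Fair futures F* = (S − I)·e^(rT) = (90.48 − 1.3487)·e^0.027333 = 89.1313 × 1.027710 = 91.6011
Market C$87.03 < fair 91.6011: forward underpriced → reverse cash-and-carry (short the stock, invest proceeds at r, pay the dividends, go long the forward).
Profit at T = |F_mkt − F*| = |87.03 − 91.6011| = C$4.57 per share

C$4.57 per share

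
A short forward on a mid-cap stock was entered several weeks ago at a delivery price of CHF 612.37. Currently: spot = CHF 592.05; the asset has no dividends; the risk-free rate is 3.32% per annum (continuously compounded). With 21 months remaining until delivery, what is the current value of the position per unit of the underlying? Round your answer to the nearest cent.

-CHF 14.24

Current fair forward for the remaining 21 months: F = S·e^(r·T), r = 0.0332
F = 592.05 · e^(0.0332 × 21/12) = 592.05 × 1.059821 = 627.4670
Value of long forward = (F − K)·e^(−rT) = (627.4670 − 612.37) · e^(−0.0332·21/12)
= 15.0970 × 0.943556 = 14.24
Short position value = −(long value) = -CHF 14.24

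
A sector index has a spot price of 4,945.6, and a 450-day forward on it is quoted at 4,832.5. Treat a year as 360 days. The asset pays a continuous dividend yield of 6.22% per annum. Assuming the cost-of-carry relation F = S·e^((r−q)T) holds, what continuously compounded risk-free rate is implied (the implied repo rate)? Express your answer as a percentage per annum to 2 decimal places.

From F = S·e^((r−q)T): (r − q) = ln(F/S)/T
ln(4832.5/4945.6) = ln(0.977131) = -0.023135
(r − q) = -0.023135 / (450/360) = -0.018508
r = ln(F/S)/T + q = -0.018508 + 0.0622 = 0.043692
r = 4.37%

4.37%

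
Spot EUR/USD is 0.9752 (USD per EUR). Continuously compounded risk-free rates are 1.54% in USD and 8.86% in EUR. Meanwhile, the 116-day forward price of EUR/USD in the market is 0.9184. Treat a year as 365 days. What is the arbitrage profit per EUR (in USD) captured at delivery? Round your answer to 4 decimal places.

0.0344 per EUR (in USD)

Fair forward: F* = S·e^(carry·T), with carry = (r_USD − r_EUR) = 0.0154 − 0.0886 = -0.0732
F* = 0.9752 · e^(-0.0732 × 116/365) = 0.9752 · e^-0.023264 = 0.9752 × 0.977005 = 0.9528
Market 0.9184 < fair 0.9528: forward underpriced → reverse cash-and-carry (short spot, go long the forward).
At maturity, profit = |F_mkt − F*| = |0.9184 − 0.9528| = 0.0344 per EUR (in USD)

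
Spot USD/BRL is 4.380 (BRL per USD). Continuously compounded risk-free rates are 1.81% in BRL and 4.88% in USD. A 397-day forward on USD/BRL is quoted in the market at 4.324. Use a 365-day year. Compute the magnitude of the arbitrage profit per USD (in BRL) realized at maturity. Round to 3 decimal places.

0.088 per USD (in BRL)

Fair forward: F* = S·e^(carry·T), with carry = (r_BRL − r_USD) = 0.0181 − 0.0488 = -0.0307
F* = 4.380 · e^(-0.0307 × 397/365) = 4.380 · e^-0.033392 = 4.380 × 0.967159 = 4.2362
Market 4.324 > fair 4.2362: forward overpriced → cash-and-carry (buy spot, short the forward).
At maturity, profit = |F_mkt − F*| = |4.324 − 4.2362| = 0.088 per USD (in BRL)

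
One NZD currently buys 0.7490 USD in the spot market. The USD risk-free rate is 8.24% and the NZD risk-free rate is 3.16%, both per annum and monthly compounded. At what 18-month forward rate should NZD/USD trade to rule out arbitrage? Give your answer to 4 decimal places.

0.8080

By covered interest parity, F = S · (1+r_USD/12)^(12T) / (1+r_NZD/12)^(12T)
= 0.7490 × 1.131085 / 1.048476 = 0.7490 × 1.078790
F = 0.8080 USD per NZD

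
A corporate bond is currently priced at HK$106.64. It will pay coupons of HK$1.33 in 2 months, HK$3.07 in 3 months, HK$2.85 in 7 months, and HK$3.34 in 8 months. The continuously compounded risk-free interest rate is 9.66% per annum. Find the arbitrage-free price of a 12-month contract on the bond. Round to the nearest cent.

PV(coupons) I = 1.33·e^(−0.0966·2/12) + 3.07·e^(−0.0966·3/12) + 2.85·e^(−0.0966·7/12) + 3.34·e^(−0.0966·8/12)
I = 1.3088 + 2.9967 + 2.6938 + 3.1317 = 10.1310
F = (S − I)·e^(rT) = (106.64 − 10.1310) · e^(0.0966·12/12)
= 96.5090 · e^0.096600 = 96.5090 × 1.101420 = HK$106.30

HK$106.30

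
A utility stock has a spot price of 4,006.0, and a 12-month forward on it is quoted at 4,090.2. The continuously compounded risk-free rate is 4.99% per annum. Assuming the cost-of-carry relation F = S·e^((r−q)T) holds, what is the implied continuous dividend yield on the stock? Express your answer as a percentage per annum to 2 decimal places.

2.91%

From F = S·e^((r−q)T): (r − q) = ln(F/S)/T
ln(4090.2/4006.0) = ln(1.021018) = 0.020800
(r − q) = 0.020800 / (12/12) = 0.020800
q = r − ln(F/S)/T = 0.0499 − 0.020800 = 0.029100
q = 2.91%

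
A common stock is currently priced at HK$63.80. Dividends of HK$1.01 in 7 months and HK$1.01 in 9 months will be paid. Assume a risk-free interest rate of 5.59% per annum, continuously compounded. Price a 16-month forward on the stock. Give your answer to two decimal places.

HK$66.64

PV(dividends) I = 1.01·e^(−0.0559·7/12) + 1.01·e^(−0.0559·9/12)
I = 0.9776 + 0.9685 = 1.9461
F = (S − I)·e^(rT) = (63.80 − 1.9461) · e^(0.0559·16/12)
= 61.8539 · e^0.074533 = 61.8539 × 1.077381 = HK$66.64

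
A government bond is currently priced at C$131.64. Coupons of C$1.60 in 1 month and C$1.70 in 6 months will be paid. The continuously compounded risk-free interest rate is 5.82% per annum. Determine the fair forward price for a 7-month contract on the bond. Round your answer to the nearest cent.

PV(coupons) I = 1.60·e^(−0.0582·1/12) + 1.70·e^(−0.0582·6/12)
I = 1.5923 + 1.6512 = 3.2435
F = (S − I)·e^(rT) = (131.64 − 3.2435) · e^(0.0582·7/12)
= 128.3965 · e^0.033950 = 128.3965 × 1.034533 = C$132.83

C$132.83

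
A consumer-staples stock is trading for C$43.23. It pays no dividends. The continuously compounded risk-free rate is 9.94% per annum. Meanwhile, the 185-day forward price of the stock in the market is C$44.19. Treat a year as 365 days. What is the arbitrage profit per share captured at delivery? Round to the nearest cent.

C$1.27 per share

Fair forward: F* = S·e^(carry·T), with carry = r = 0.0994
F* = 43.23 · e^(0.0994 × 185/365) = 43.23 · e^0.050381 = 43.23 × 1.051672 = C$45.4638
Market C$44.19 < fair C$45.4638: forward underpriced → reverse cash-and-carry (short spot, go long the forward).
At maturity, profit = |F_mkt − F*| = |44.19 − 45.4638| = C$1.27 per share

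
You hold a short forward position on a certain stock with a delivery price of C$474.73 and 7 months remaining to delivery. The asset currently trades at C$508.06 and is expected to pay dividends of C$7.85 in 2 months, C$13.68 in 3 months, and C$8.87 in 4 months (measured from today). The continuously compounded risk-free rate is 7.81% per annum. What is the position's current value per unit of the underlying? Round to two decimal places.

-C$24.67

PV(remaining dividends) I = 7.85·e^(−0.0781·2/12) + 13.68·e^(−0.0781·3/12) + 8.87·e^(−0.0781·4/12) = 29.8060
Current forward F = (S − I)·e^(rT) = (508.06 − 29.8060)·e^(0.0781·7/12) = 478.2540 × 1.046612 = 500.5464
Value (long) = (F − K)·e^(−rT) = (500.5464 − 474.73) × 0.955464 = 24.6666
Short position value = −(long value) = -C$24.67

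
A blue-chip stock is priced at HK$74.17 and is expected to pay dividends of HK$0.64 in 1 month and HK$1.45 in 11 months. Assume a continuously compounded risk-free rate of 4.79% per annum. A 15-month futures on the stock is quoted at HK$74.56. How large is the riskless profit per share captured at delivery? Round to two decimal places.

PV(dividends) I = 0.64·e^(−0.0479·1/12) + 1.45·e^(−0.0479·11/12) = 2.0252
Fair futures F* = (S − I)·e^(rT) = (74.17 − 2.0252)·e^0.059875 = 72.1448 × 1.061704 = 76.5964
Market HK$74.56 < fair 76.5964: forward underpriced → reverse cash-and-carry (short the stock, invest proceeds at r, pay the dividends, go long the forward).
Profit at T = |F_mkt − F*| = |74.56 − 76.5964| = HK$2.04 per share

HK$2.04 per share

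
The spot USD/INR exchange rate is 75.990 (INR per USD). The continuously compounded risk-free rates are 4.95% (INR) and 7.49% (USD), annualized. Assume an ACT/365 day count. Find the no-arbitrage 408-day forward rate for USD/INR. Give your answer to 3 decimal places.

73.863

F = S·e^((r_INR − r_USD)T) = 75.990 · e^((0.0495 − 0.0749) × 408/365)
= 75.990 · e^-0.028392 = 75.990 × 0.972007
F = 73.863 INR per USD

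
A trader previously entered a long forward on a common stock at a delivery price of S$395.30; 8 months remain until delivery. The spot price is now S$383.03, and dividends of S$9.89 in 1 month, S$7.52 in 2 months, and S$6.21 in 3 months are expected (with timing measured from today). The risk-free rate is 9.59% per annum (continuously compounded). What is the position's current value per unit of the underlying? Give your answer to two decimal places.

-S$11.06

PV(remaining dividends) I = 9.89·e^(−0.0959·1/12) + 7.52·e^(−0.0959·2/12) + 6.21·e^(−0.0959·3/12) = 23.2749
Current forward F = (S − I)·e^(rT) = (383.03 − 23.2749)·e^(0.0959·8/12) = 359.7551 × 1.066021 = 383.5065
Value (long) = (F − K)·e^(−rT) = (383.5065 − 395.30) × 0.938068 = -11.0631
Value = -S$11.06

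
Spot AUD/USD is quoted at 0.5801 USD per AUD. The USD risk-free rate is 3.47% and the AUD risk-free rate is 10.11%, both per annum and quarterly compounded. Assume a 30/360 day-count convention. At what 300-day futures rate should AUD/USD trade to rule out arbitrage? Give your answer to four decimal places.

By covered interest parity, F = S · (1+r_USD/4)^(4T) / (1+r_AUD/4)^(4T)
= 0.5801 × 1.029210 / 1.086762 = 0.5801 × 0.947043
F = 0.5494 USD per AUD

0.5494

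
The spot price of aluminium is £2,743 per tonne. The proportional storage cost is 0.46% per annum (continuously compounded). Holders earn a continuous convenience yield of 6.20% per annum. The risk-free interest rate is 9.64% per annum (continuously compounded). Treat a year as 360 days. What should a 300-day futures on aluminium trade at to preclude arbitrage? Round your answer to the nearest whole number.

Net carry = r + u − y = 0.0964 + 0.0046 − 0.0620 = 0.0390
F = S·e^((r+u−y)T) = 2743 · e^(0.0390 × 300/360) = 2743 · e^0.032500
= 2743 × 1.033034 = £2,834 per tonne

£2,834 per tonne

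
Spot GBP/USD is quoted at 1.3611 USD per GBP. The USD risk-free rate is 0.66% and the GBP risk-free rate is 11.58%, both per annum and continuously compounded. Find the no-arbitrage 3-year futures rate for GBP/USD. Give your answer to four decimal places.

0.9809

F = S·e^((r_USD − r_GBP)T) = 1.3611 · e^((0.0066 − 0.1158) × 3)
= 1.3611 · e^-0.327600 = 1.3611 × 0.720651
F = 0.9809 USD per GBP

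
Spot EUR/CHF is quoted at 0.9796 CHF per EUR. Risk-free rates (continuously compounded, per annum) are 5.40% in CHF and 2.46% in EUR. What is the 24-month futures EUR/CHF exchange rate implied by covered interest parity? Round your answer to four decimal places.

F = S·e^((r_CHF − r_EUR)T) = 0.9796 · e^((0.0540 − 0.0246) × 24/12)
= 0.9796 · e^0.058800 = 0.9796 × 1.060563
F = 1.0389 CHF per EUR

1.0389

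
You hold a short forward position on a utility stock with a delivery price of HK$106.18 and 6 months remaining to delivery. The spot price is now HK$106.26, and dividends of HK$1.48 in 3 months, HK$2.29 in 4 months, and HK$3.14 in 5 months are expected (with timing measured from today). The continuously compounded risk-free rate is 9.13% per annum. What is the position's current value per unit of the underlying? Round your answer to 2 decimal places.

PV(remaining dividends) I = 1.48·e^(−0.0913·3/12) + 2.29·e^(−0.0913·4/12) + 3.14·e^(−0.0913·5/12) = 6.6908
Current forward F = (S − I)·e^(rT) = (106.26 − 6.6908)·e^(0.0913·6/12) = 99.5692 × 1.046708 = 104.2199
Value (long) = (F − K)·e^(−rT) = (104.2199 − 106.18) × 0.955376 = -1.8726
Short position value = −(long value) = HK$1.87

HK$1.87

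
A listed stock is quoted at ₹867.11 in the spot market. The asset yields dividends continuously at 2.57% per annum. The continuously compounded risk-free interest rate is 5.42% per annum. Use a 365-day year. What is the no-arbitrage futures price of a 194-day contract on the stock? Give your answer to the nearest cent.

₹880.34

F = S·e^((r − q)T) = 867.11 · e^((0.0542 − 0.0257) × 194/365)
= 867.11 · e^0.015148 = 867.11 × 1.015263
F = ₹880.34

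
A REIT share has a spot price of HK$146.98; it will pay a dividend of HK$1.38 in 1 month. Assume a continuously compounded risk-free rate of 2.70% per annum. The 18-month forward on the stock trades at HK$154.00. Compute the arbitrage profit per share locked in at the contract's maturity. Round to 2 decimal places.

PV(dividends) I = 1.38·e^(−0.0270·1/12) = 1.3769
Fair forward F* = (S − I)·e^(rT) = (146.98 − 1.3769)·e^0.040500 = 145.6031 × 1.041331 = 151.6210
Market HK$154.00 > fair 151.6210: forward overpriced → cash-and-carry (borrow at r, buy the stock and collect the dividends, short the forward).
Profit at T = |F_mkt − F*| = |154.00 − 151.6210| = HK$2.38 per share

HK$2.38 per share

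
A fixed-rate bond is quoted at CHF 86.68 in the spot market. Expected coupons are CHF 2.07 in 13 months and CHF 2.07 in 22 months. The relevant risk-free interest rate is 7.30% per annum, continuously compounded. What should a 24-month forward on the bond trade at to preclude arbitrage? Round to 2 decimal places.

PV(coupons) I = 2.07·e^(−0.0730·13/12) + 2.07·e^(−0.0730·22/12)
I = 1.9126 + 1.8107 = 3.7233
F = (S − I)·e^(rT) = (86.68 − 3.7233) · e^(0.0730·24/12)
= 82.9567 · e^0.146000 = 82.9567 × 1.157196 = CHF 96.00

CHF 96.00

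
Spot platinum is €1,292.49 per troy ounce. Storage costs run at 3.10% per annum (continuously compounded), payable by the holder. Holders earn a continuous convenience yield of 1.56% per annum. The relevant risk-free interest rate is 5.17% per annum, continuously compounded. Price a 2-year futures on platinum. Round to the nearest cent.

Net carry = r + u − y = 0.0517 + 0.0310 − 0.0156 = 0.0671
F = S·e^((r+u−y)T) = 1292.49 · e^(0.0671 × 2) = 1292.49 · e^0.13420000
= 1292.49 × 1.14362152 = €1,478.12 per troy ounce

€1,478.12 per troy ounce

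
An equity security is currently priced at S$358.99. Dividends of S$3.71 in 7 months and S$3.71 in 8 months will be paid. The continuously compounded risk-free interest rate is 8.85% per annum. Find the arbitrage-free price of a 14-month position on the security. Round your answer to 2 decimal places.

S$390.25

PV(dividends) I = 3.71·e^(−0.0885·7/12) + 3.71·e^(−0.0885·8/12)
I = 3.5233 + 3.4974 = 7.0207
F = (S − I)·e^(rT) = (358.99 − 7.0207) · e^(0.0885·14/12)
= 351.9693 · e^0.103250 = 351.9693 × 1.108769 = S$390.25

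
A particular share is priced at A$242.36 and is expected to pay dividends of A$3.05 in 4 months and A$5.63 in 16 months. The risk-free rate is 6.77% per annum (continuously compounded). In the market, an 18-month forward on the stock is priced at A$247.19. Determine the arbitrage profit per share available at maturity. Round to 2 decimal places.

PV(dividends) I = 3.05·e^(−0.0677·4/12) + 5.63·e^(−0.0677·16/12) = 8.1260
Fair forward F* = (S − I)·e^(rT) = (242.36 − 8.1260)·e^0.101550 = 234.2340 × 1.106885 = 259.2701
Market A$247.19 < fair 259.2701: forward underpriced → reverse cash-and-carry (short the stock, invest proceeds at r, pay the dividends, go long the forward).
Profit at T = |F_mkt − F*| = |247.19 − 259.2701| = A$12.08 per share

A$12.08 per share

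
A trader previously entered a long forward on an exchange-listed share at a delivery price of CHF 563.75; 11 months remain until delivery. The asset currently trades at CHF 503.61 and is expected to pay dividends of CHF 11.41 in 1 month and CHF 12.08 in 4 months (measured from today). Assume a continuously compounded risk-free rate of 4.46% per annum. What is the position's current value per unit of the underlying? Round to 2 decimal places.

-CHF 60.83

PV(remaining dividends) I = 11.41·e^(−0.0446·1/12) + 12.08·e^(−0.0446·4/12) = 23.2694
Current forward F = (S − I)·e^(rT) = (503.61 − 23.2694)·e^(0.0446·11/12) = 480.3406 × 1.041731 = 500.3857
Value (long) = (F − K)·e^(−rT) = (500.3857 − 563.75) × 0.959941 = -60.8260
Value = -CHF 60.83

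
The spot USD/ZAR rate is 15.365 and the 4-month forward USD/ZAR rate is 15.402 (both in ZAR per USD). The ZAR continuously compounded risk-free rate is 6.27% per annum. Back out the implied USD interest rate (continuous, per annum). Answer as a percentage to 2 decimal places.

5.55%

F = S·e^((r_ZAR − r_USD)T) ⇒ r_USD = r_ZAR − ln(F/S)/T
ln(15.402/15.365) = 0.002405; /(4/12) = 0.007215
r_USD = 0.0627 − 0.007215 = 0.055485
r_USD = 5.55%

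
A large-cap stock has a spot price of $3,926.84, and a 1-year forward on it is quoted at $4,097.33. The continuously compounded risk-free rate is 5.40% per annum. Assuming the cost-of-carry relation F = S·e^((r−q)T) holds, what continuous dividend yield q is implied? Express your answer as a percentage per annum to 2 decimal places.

1.15%

From F = S·e^((r−q)T): (r − q) = ln(F/S)/T
ln(4097.33/3926.84) = ln(1.043417) = 0.042501
(r − q) = 0.042501 / (1) = 0.042501
q = r − ln(F/S)/T = 0.0540 − 0.042501 = 0.011499
q = 1.15%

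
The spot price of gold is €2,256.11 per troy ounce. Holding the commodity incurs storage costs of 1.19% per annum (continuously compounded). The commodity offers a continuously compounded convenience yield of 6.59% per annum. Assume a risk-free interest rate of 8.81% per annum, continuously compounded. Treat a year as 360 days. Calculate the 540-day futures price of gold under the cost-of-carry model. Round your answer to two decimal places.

Net carry = r + u − y = 0.0881 + 0.0119 − 0.0659 = 0.0341
F = S·e^((r+u−y)T) = 2256.11 · e^(0.0341 × 540/360) = 2256.11 · e^0.05115000
= 2256.11 × 1.05248075 = €2,374.51 per troy ounce

€2,374.51 per troy ounce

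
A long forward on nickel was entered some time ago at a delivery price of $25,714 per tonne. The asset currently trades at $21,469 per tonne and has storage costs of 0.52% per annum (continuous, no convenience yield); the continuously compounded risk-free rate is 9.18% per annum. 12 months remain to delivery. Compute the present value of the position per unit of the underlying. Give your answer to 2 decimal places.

Current fair forward for the remaining 12 months: F = S·e^((r + u)·T), (r + u) = 0.0918 + 0.0052 = 0.0970
F = 21469 · e^(0.0970 × 12/12) = 21469 × 1.10186037 = 23655.8403
Value of long forward = (F − K)·e^(−rT) = (23655.8403 − 25714) · e^(−0.0918·12/12)
= -2058.1597 × 0.91228759 = -1877.63

-$1877.63 per tonne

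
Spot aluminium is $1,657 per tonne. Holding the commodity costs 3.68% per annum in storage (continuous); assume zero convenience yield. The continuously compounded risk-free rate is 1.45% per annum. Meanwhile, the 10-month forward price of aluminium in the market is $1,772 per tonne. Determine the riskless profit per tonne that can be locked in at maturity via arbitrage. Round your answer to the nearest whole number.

Fair forward: F* = S·e^(carry·T), with carry = (r + u) = 0.0145 + 0.0368 = 0.0513
F* = 1657 · e^(0.0513 × 10/12) = 1657 · e^0.042750 = 1657 × 1.043677 = $1729.3728
Market $1772 > fair $1729.3728: forward overpriced → cash-and-carry (buy spot, short the forward).
At maturity, profit = |F_mkt − F*| = |1772 − 1729.3728| = $43 per tonne

$43 per tonne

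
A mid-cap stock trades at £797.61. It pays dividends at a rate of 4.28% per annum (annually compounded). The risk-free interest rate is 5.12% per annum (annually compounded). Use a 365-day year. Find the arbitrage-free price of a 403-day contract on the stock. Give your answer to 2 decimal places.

F = S · (1+r)^T / (1+q)^T
= 797.61 × 1.056679 / 1.047360 = 797.61 × 1.008898
F = £804.71

£804.71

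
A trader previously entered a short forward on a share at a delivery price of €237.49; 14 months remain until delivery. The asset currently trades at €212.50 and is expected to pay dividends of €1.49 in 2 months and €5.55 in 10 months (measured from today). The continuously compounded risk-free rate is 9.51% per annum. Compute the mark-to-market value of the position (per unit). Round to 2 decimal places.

PV(remaining dividends) I = 1.49·e^(−0.0951·2/12) + 5.55·e^(−0.0951·10/12) = 6.5937
Current forward F = (S − I)·e^(rT) = (212.50 − 6.5937)·e^(0.0951·14/12) = 205.9063 × 1.117339 = 230.0671
Value (long) = (F − K)·e^(−rT) = (230.0671 − 237.49) × 0.894983 = -6.6434
Short position value = −(long value) = €6.64

€6.64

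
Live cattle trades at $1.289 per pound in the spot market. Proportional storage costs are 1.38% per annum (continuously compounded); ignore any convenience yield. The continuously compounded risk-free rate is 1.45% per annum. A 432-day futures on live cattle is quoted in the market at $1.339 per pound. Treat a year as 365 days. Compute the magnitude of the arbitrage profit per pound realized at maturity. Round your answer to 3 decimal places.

Fair futures: F* = S·e^(carry·T), with carry = (r + u) = 0.0145 + 0.0138 = 0.0283
F* = 1.289 · e^(0.0283 × 432/365) = 1.289 · e^0.033495 = 1.289 × 1.034062 = $1.3329
Market $1.339 > fair $1.3329: forward overpriced → cash-and-carry (buy spot, short the forward).
At maturity, profit = |F_mkt − F*| = |1.339 − 1.3329| = $0.006 per pound

$0.006 per pound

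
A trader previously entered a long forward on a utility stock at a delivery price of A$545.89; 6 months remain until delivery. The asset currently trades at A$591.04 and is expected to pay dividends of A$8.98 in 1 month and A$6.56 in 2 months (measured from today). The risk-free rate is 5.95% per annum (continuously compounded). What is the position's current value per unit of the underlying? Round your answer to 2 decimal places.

A$45.72

PV(remaining dividends) I = 8.98·e^(−0.0595·1/12) + 6.56·e^(−0.0595·2/12) = 15.4309
Current forward F = (S − I)·e^(rT) = (591.04 − 15.4309)·e^(0.0595·6/12) = 575.6091 × 1.030197 = 592.9908
Value (long) = (F − K)·e^(−rT) = (592.9908 − 545.89) × 0.970688 = 45.7202
Value = A$45.72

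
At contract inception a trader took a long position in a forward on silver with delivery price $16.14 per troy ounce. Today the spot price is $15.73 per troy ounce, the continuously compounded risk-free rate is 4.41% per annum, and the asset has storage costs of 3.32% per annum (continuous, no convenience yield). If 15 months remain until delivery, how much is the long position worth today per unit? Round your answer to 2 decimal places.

Current fair forward for the remaining 15 months: F = S·e^((r + u)·T), (r + u) = 0.0441 + 0.0332 = 0.0773
F = 15.73 · e^(0.0773 × 15/12) = 15.73 × 1.101447 = 17.3258
Value of long forward = (F − K)·e^(−rT) = (17.3258 − 16.14) · e^(−0.0441·15/12)
= 1.1858 × 0.946367 = 1.12

$1.12 per troy ounce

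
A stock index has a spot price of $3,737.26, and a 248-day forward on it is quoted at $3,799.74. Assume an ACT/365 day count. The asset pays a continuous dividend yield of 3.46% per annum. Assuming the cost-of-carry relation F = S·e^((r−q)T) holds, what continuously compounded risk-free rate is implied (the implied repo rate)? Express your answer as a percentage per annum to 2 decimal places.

5.90%

From F = S·e^((r−q)T): (r − q) = ln(F/S)/T
ln(3799.74/3737.26) = ln(1.016718) = 0.016580
(r − q) = 0.016580 / (248/365) = 0.024402
r = ln(F/S)/T + q = 0.024402 + 0.0346 = 0.059002
r = 5.90%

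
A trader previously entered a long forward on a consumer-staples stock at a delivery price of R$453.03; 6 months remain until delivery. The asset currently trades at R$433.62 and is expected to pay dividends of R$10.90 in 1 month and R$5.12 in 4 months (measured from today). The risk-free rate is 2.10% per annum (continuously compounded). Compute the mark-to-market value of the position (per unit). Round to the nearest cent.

-R$30.64

PV(remaining dividends) I = 10.90·e^(−0.0210·1/12) + 5.12·e^(−0.0210·4/12) = 15.9652
Current forward F = (S − I)·e^(rT) = (433.62 − 15.9652)·e^(0.0210·6/12) = 417.6548 × 1.010555 = 422.0631
Value (long) = (F − K)·e^(−rT) = (422.0631 − 453.03) × 0.989555 = -30.6435
Value = -R$30.64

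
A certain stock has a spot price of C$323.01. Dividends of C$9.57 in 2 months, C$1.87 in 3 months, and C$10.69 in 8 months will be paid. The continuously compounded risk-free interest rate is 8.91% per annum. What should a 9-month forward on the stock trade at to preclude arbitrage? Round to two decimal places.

C$322.53

PV(dividends) I = 9.57·e^(−0.0891·2/12) + 1.87·e^(−0.0891·3/12) + 10.69·e^(−0.0891·8/12)
I = 9.4289 + 1.8288 + 10.0735 = 21.3312
F = (S − I)·e^(rT) = (323.01 − 21.3312) · e^(0.0891·9/12)
= 301.6788 · e^0.066825 = 301.6788 × 1.069108 = C$322.53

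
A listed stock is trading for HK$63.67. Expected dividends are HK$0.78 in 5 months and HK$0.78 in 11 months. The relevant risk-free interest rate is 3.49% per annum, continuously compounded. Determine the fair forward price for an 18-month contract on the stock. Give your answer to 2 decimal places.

HK$65.49

PV(dividends) I = 0.78·e^(−0.0349·5/12) + 0.78·e^(−0.0349·11/12)
I = 0.7687 + 0.7554 = 1.5241
F = (S − I)·e^(rT) = (63.67 − 1.5241) · e^(0.0349·18/12)
= 62.1459 · e^0.052350 = 62.1459 × 1.053744 = HK$65.49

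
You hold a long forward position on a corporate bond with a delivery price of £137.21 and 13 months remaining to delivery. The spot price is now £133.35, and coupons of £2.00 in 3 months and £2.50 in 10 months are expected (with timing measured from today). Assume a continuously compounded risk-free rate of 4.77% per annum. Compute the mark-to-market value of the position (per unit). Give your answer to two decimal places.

-£1.33

PV(remaining coupons) I = 2.00·e^(−0.0477·3/12) + 2.50·e^(−0.0477·10/12) = 4.3789
Current forward F = (S − I)·e^(rT) = (133.35 − 4.3789)·e^(0.0477·13/12) = 128.9711 × 1.053033 = 135.8108
Value (long) = (F − K)·e^(−rT) = (135.8108 − 137.21) × 0.949637 = -1.3287
Value = -£1.33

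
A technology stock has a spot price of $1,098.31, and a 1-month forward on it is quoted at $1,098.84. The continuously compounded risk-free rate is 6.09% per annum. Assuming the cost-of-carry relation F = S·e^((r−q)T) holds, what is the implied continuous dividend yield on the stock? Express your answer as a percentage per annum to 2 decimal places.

From F = S·e^((r−q)T): (r − q) = ln(F/S)/T
ln(1098.84/1098.31) = ln(1.000483) = 0.000483
(r − q) = 0.000483 / (1/12) = 0.005796
q = r − ln(F/S)/T = 0.0609 − 0.005796 = 0.055104
q = 5.51%

5.51%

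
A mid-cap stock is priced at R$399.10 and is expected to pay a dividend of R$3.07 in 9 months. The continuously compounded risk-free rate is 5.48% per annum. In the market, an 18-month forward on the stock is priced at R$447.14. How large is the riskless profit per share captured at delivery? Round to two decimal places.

R$17.05 per share

PV(dividends) I = 3.07·e^(−0.0548·9/12) = 2.9464
Fair forward F* = (S − I)·e^(rT) = (399.10 − 2.9464)·e^0.082200 = 396.1536 × 1.085673 = 430.0933
Market R$447.14 > fair 430.0933: forward overpriced → cash-and-carry (borrow at r, buy the stock and collect the dividends, short the forward).
Profit at T = |F_mkt − F*| = |447.14 − 430.0933| = R$17.05 per share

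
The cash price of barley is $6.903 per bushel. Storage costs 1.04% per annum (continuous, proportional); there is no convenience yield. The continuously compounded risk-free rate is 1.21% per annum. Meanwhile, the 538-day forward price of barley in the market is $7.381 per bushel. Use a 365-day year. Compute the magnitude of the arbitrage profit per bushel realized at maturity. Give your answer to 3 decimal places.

$0.245 per bushel

Fair forward: F* = S·e^(carry·T), with carry = (r + u) = 0.0121 + 0.0104 = 0.0225
F* = 6.903 · e^(0.0225 × 538/365) = 6.903 · e^0.033164 = 6.903 × 1.033720 = $7.1358
Market $7.381 > fair $7.1358: forward overpriced → cash-and-carry (buy spot, short the forward).
At maturity, profit = |F_mkt − F*| = |7.381 − 7.1358| = $0.245 per bushel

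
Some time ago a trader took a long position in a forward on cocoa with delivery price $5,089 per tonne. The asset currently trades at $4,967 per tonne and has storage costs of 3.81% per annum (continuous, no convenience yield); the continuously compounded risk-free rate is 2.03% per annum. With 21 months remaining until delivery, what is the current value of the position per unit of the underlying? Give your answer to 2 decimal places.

$398.08 per tonne

Current fair forward for the remaining 21 months: F = S·e^((r + u)·T), (r + u) = 0.0203 + 0.0381 = 0.0584
F = 4967 · e^(0.0584 × 21/12) = 4967 × 1.10760497 = 5501.4739
Value of long forward = (F − K)·e^(−rT) = (5501.4739 − 5089) · e^(−0.0203·21/12)
= 412.4739 × 0.96509861 = 398.08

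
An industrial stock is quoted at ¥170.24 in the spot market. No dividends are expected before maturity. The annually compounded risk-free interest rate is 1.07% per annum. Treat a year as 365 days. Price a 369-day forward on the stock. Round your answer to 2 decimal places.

F = S · (1+r)^T
= 170.24 × 1.010818
F = ¥172.08

¥172.08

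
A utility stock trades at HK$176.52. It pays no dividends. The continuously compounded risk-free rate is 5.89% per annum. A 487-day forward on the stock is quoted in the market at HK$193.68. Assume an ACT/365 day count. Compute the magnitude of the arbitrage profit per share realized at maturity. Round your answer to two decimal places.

Fair forward: F* = S·e^(carry·T), with carry = r = 0.0589
F* = 176.52 · e^(0.0589 × 487/365) = 176.52 · e^0.078587 = 176.52 × 1.081757 = HK$190.9517
Market HK$193.68 > fair HK$190.9517: forward overpriced → cash-and-carry (buy spot, short the forward).
At maturity, profit = |F_mkt − F*| = |193.68 − 190.9517| = HK$2.73 per share

HK$2.73 per share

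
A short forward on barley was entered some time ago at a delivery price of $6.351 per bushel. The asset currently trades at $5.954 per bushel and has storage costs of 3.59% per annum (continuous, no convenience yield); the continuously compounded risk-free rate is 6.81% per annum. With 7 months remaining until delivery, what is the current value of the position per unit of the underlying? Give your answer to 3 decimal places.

Current fair forward for the remaining 7 months: F = S·e^((r + u)·T), (r + u) = 0.0681 + 0.0359 = 0.1040
F = 5.954 · e^(0.1040 × 7/12) = 5.954 × 1.062545 = 6.3264
Value of long forward = (F − K)·e^(−rT) = (6.3264 − 6.351) · e^(−0.0681·7/12)
= -0.0246 × 0.961054 = -0.024
Short position value = −(long value) = $0.024

$0.024 per bushel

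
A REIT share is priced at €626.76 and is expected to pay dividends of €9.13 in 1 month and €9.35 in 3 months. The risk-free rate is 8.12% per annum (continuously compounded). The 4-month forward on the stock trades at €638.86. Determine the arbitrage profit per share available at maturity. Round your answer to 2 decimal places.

€13.63 per share

PV(dividends) I = 9.13·e^(−0.0812·1/12) + 9.35·e^(−0.0812·3/12) = 18.2305
Fair forward F* = (S − I)·e^(rT) = (626.76 − 18.2305)·e^0.027067 = 608.5295 × 1.027437 = 625.2257
Market €638.86 > fair 625.2257: forward overpriced → cash-and-carry (borrow at r, buy the stock and collect the dividends, short the forward).
Profit at T = |F_mkt − F*| = |638.86 − 625.2257| = €13.63 per share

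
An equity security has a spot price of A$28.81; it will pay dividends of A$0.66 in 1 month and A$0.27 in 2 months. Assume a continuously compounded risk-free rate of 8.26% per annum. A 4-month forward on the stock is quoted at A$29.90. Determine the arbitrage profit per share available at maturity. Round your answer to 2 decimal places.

A$1.23 per share

PV(dividends) I = 0.66·e^(−0.0826·1/12) + 0.27·e^(−0.0826·2/12) = 0.9218
Fair forward F* = (S − I)·e^(rT) = (28.81 − 0.9218)·e^0.027533 = 27.8882 × 1.027916 = 28.6667
Market A$29.90 > fair 28.6667: forward overpriced → cash-and-carry (borrow at r, buy the stock and collect the dividends, short the forward).
Profit at T = |F_mkt − F*| = |29.90 − 28.6667| = A$1.23 per share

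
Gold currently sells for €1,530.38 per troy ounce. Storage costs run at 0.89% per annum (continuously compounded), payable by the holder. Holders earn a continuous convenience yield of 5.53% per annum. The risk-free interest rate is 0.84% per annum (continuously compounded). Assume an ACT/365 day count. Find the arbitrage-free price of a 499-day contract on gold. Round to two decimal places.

€1,452.91 per troy ounce

Net carry = r + u − y = 0.0084 + 0.0089 − 0.0553 = -0.0380
F = S·e^((r+u−y)T) = 1530.38 · e^(-0.0380 × 499/365) = 1530.38 · e^-0.05195068
= 1530.38 × 0.94937569 = €1,452.91 per troy ounce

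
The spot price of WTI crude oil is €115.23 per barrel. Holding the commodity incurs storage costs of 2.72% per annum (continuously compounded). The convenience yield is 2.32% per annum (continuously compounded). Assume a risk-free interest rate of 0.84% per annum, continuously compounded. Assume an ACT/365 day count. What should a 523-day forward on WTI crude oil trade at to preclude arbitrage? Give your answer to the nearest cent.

Net carry = r + u − y = 0.0084 + 0.0272 − 0.0232 = 0.0124
F = S·e^((r+u−y)T) = 115.23 · e^(0.0124 × 523/365) = 115.23 · e^0.017768
= 115.23 × 1.017927 = €117.30 per barrel

€117.30 per barrel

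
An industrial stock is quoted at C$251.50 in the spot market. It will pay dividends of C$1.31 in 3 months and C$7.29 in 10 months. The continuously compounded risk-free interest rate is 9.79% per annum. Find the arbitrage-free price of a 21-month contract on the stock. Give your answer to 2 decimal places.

C$289.01

PV(dividends) I = 1.31·e^(−0.0979·3/12) + 7.29·e^(−0.0979·10/12)
I = 1.2783 + 6.7189 = 7.9972
F = (S − I)·e^(rT) = (251.50 − 7.9972) · e^(0.0979·21/12)
= 243.5028 · e^0.171325 = 243.5028 × 1.186876 = C$289.01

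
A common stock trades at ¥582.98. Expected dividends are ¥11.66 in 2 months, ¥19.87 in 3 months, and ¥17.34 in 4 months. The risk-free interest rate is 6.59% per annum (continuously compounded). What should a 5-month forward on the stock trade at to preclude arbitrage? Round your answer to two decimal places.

PV(dividends) I = 11.66·e^(−0.0659·2/12) + 19.87·e^(−0.0659·3/12) + 17.34·e^(−0.0659·4/12)
I = 11.5326 + 19.5453 + 16.9633 = 48.0412
F = (S − I)·e^(rT) = (582.98 − 48.0412) · e^(0.0659·5/12)
= 534.9388 · e^0.027458 = 534.9388 × 1.027838 = ¥549.83

¥549.83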